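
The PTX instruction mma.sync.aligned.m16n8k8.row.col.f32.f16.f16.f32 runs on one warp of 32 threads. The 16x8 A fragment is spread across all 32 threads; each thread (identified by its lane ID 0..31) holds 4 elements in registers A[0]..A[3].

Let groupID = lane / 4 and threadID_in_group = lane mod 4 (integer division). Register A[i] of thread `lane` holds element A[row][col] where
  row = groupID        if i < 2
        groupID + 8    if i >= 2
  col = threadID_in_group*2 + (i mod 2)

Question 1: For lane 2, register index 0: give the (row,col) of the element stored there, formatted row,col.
2: gid=0,tid=2
[0] (0+0,2*2+0) = (0,4)

0,4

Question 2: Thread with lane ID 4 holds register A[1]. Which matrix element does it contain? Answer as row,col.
4: g=1,t=0
[1] (1+0,0*2+1) = (1,1)

1,1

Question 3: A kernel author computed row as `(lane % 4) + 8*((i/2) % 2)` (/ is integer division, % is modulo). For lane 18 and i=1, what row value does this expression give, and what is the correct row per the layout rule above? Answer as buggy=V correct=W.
`(lane % 4) + 8*((i/2) % 2)`[18,1]->2
18: gid=4,tid=2
[1] (4+0,2*2+1) = (4,5)
row: 2 vs 4

buggy=2 correct=4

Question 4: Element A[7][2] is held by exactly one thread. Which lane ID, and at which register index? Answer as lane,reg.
r: 7->gid=7,r8=0  c: 2->tid=1,i&1=0
L=7*4+1=29  i=0*2+0=0

29,0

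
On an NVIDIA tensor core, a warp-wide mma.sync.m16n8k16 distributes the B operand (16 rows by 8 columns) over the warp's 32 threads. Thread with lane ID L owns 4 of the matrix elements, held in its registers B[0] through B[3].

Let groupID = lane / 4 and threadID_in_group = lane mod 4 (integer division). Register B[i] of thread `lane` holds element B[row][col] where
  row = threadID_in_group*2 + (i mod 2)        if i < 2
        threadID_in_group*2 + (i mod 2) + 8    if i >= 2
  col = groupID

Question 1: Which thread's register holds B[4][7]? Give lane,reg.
c:7=>grp=7  r:4=>rB=0,tig=2,lo=0
L=7*4+2=30  i=0*2+0=0

30,0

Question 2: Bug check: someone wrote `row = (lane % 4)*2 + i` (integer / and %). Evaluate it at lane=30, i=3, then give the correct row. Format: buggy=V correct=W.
buggy=7 correct=13

`(lane % 4)*2 + i`[30,3]→7
30: G=7,T=2
[3] (2*2+1+8,7) = (13,7)
row: 7 vs 13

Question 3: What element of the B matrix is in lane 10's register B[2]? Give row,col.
L=10=>grp=10>>2=2, tig=10&3=2
[2]=>row 2·2+0+8=12  col grp=2

12,2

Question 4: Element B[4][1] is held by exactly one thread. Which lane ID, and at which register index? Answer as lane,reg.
c: 1->gid=1  r: 4->r8=0,tid=2,i&1=0
L=1*4+2=6  i=0*2+0=0

6,0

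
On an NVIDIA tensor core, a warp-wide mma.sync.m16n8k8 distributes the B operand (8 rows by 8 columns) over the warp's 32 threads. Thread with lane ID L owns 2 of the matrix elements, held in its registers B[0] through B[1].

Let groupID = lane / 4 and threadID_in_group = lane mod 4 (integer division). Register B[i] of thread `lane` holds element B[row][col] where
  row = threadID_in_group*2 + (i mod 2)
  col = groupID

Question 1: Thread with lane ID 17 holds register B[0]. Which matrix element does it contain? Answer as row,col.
L=17->gid=17>>2=4, tid=17&3=1
[0]->row 1·2+0=2  col gid=4

2,4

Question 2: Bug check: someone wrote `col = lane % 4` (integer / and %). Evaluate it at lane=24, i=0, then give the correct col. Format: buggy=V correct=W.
`lane % 4`[24,0]->0
lane 24: g=6 (24/4), t=0 (24%4)
i=0: r=0*2+0=0, c=g=6
col: 0 vs 6

buggy=0 correct=6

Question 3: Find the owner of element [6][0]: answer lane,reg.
3,0

c:0=>grp=0  r:6=>tig=3,lo=0
L=0*4+3=3  i=0=0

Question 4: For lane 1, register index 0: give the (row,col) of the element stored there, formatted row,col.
lane 1⇒1/4=0, 1 mod 4=1
i=0  r:2·1+0⇒2  c:0

2,0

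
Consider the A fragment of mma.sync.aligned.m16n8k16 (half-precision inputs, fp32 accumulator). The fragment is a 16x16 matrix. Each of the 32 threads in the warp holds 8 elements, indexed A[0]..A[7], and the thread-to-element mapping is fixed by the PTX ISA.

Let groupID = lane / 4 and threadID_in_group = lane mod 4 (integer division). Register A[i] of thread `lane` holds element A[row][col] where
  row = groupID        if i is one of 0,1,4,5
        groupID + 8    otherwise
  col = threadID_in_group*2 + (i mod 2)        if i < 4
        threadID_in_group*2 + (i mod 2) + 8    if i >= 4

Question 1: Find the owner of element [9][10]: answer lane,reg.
r:9=>grp=1,rB=1  c:10=>cB=1,tig=1,lo=0
L=1*4+1=5  i=1*4+1*2+0=6

5,6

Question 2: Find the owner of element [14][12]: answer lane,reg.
r=14→G=6,rhi=1  c=12→chi=1,T=2,p=0
L=6*4+2=26  i=1*4+1*2+0=6

26,6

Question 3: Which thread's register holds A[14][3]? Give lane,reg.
r=14→G=6,rhi=1  c=3→chi=0,T=1,p=1
L=6*4+1=25  i=0*4+1*2+1=3

25,3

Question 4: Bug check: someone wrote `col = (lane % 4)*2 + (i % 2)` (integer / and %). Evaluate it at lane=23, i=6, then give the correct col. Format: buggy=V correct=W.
`(lane % 4)*2 + (i % 2)`[23,6]=>6
lane 23=>23/4=5, 23 mod 4=3
i=6  r:5+8=>13  c:2·3+0+8=>14
col: 6 vs 14

buggy=6 correct=14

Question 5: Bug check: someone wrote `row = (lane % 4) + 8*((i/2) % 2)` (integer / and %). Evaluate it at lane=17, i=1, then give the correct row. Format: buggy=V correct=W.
buggy=1 correct=4

`(lane % 4) + 8*((i/2) % 2)`[17,1]=>1
lane 17: grp=4 (17/4), tig=1 (17%4)
i=1: r=4+0=4, c=1*2+1+0=3
row: 1 vs 4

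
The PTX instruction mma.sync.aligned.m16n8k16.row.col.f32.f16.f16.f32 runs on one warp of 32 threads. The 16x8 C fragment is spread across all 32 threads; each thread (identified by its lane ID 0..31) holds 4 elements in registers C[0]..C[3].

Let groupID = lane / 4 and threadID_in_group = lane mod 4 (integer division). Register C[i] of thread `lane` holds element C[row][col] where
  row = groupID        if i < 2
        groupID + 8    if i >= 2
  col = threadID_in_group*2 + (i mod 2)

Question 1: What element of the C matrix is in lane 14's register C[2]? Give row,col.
11,4

L=14->g=14>>2=3, t=14&3=2
[2]->row 3+8=11  col 2·2+0=4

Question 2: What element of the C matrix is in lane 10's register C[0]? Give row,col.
L=10⇒gr=10>>2=2, th=10&3=2
[0]⇒row 2+0=2  col 2·2+0=4

2,4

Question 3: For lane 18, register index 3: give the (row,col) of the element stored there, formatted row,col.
12,5

lane 18: gr=4 (18/4), th=2 (18%4)
i=3: r=4+8=12, c=2*2+1=5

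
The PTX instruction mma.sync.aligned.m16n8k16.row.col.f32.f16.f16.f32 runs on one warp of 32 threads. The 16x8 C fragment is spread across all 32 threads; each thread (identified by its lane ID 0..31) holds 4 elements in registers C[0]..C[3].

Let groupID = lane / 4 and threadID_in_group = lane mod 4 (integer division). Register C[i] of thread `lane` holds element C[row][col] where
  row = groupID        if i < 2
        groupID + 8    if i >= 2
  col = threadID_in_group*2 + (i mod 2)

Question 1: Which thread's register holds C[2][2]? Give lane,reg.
9,0

r=2→G=2,rhi=0  c=2→T=1,p=0
L=2*4+1=9  i=0*2+0=0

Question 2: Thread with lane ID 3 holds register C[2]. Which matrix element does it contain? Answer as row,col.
8,6

lane 3→3/4=0, 3 mod 4=3
i=2  r:0+8→8  c:2·3+0→6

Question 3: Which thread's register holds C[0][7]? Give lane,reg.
r:0=>grp=0,rB=0  c:7=>tig=3,lo=1
L=0*4+3=3  i=0*2+1=1

3,1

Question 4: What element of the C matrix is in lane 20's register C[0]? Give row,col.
5,0

lane 20: G=5 (20/4), T=0 (20%4)
i=0: r=5+0=5, c=0*2+0=0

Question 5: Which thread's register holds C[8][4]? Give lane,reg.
2,2

r:8=>grp=0,rB=1  c:4=>tig=2,lo=0
L=0*4+2=2  i=1*2+0=2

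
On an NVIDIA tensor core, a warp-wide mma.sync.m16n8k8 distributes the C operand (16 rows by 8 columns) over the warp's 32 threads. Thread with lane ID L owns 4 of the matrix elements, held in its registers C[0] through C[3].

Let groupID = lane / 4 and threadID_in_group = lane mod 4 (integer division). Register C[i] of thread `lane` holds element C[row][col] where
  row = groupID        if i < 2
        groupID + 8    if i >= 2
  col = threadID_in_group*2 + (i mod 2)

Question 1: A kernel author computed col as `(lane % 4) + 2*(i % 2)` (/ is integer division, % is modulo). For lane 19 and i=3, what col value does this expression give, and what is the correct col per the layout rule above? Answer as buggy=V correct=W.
buggy=5 correct=7

`(lane % 4) + 2*(i % 2)`[19,3]⇒5
19: gr=4,th=3
[3] (4+8,3*2+1) = (12,7)
col: 5 vs 7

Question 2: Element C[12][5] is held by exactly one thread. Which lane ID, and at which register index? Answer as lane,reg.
18,3

r:12=>grp=4,rB=1  c:5=>tig=2,lo=1
L=4*4+2=18  i=1*2+1=3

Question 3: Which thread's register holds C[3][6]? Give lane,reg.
15,0

r:3=>grp=3,rB=0  c:6=>tig=3,lo=0
L=3*4+3=15  i=0*2+0=0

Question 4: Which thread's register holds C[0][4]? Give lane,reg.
2,0

r:0=>grp=0,rB=0  c:4=>tig=2,lo=0
L=0*4+2=2  i=0*2+0=0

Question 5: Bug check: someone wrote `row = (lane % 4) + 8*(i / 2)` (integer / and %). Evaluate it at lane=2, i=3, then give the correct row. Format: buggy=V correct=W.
buggy=10 correct=8

`(lane % 4) + 8*(i / 2)`[2,3]→10
lane 2→2/4=0, 2 mod 4=2
i=3  r:0+8→8  c:2·2+1→5
row: 10 vs 8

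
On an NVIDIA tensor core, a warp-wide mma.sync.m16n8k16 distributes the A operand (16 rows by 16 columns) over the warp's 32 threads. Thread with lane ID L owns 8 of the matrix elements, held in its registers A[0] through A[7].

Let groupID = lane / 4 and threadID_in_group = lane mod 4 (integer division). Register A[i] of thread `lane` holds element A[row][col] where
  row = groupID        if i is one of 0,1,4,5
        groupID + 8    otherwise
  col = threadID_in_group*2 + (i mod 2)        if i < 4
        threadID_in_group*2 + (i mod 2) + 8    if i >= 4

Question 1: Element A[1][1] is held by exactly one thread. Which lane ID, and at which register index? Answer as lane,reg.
4,1

r:1=>grp=1,rB=0  c:1=>cB=0,tig=0,lo=1
L=1*4+0=4  i=0*4+0*2+1=1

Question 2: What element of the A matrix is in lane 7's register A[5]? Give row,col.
1,15

7: G=1,T=3
[5] (1+0,3*2+1+8) = (1,15)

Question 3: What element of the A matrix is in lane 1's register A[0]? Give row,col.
0,2

1: gid=0,tid=1
[0] (0+0,1*2+0+0) = (0,2)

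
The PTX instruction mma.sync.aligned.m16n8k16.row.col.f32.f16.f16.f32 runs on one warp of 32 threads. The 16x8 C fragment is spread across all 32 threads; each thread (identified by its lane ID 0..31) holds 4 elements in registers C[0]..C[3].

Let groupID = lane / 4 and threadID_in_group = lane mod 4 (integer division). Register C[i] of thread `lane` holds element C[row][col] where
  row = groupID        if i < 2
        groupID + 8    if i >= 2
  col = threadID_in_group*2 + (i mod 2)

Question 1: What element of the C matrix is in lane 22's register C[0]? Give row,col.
L=22→G=22>>2=5, T=22&3=2
[0]→row 5+0=5  col 2·2+0=4

5,4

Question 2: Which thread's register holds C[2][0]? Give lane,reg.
8,0

r=2⇒gr=2,Rb=0  c=0⇒th=0,odd=0
L=2*4+0=8  i=0*2+0=0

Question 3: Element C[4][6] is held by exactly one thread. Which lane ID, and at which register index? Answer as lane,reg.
19,0

r=4→G=4,rhi=0  c=6→T=3,p=0
L=4*4+3=19  i=0*2+0=0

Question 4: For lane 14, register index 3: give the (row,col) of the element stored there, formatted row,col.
lane 14: G=3 (14/4), T=2 (14%4)
i=3: r=3+8=11, c=2*2+1=5

11,5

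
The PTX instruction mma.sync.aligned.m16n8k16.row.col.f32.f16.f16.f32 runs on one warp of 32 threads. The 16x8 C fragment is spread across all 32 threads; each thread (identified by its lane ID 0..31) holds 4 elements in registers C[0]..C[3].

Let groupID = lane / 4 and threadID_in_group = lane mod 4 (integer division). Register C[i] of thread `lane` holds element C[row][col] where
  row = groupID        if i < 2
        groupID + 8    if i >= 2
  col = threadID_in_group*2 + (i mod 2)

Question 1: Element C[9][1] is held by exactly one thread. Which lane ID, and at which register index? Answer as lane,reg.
r=9⇒gr=1,Rb=1  c=1⇒th=0,odd=1
L=1*4+0=4  i=1*2+1=3

4,3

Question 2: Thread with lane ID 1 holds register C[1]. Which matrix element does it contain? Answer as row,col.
0,3

L=1->gid=1>>2=0, tid=1&3=1
[1]->row 0+0=0  col 1·2+1=3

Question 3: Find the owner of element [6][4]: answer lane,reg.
26,0

r=6->g=6,rb=0  c=4->t=2,b0=0
L=6*4+2=26  i=0*2+0=0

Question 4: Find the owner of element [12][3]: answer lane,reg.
17,3

r=12⇒gr=4,Rb=1  c=3⇒th=1,odd=1
L=4*4+1=17  i=1*2+1=3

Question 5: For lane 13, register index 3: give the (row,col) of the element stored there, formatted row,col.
13: g=3,t=1
[3] (3+8,1*2+1) = (11,3)

11,3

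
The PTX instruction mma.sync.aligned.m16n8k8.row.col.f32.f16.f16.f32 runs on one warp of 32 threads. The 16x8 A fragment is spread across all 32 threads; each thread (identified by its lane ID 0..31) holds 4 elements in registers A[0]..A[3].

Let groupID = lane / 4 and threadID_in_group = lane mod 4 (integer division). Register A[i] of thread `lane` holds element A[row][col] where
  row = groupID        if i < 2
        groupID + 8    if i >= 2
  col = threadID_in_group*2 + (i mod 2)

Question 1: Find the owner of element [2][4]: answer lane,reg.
10,0

r=2->g=2,rb=0  c=4->t=2,b0=0
L=2*4+2=10  i=0*2+0=0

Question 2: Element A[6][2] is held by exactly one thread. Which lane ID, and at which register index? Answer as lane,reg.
25,0

r=6⇒gr=6,Rb=0  c=2⇒th=1,odd=0
L=6*4+1=25  i=0*2+0=0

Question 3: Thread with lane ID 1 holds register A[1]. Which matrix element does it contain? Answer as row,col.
0,3

L=1=>grp=1>>2=0, tig=1&3=1
[1]=>row 0+0=0  col 1·2+1=3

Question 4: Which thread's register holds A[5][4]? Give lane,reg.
22,0

r: 5->gid=5,r8=0  c: 4->tid=2,i&1=0
L=5*4+2=22  i=0*2+0=0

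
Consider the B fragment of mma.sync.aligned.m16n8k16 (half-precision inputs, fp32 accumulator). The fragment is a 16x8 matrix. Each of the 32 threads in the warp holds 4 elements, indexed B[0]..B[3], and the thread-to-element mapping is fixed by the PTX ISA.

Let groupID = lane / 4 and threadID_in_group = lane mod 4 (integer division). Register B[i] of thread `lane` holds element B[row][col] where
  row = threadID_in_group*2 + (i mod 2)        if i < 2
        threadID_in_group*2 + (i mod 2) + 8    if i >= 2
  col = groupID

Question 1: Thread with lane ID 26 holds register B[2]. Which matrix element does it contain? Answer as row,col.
12,6

lane 26=>26/4=6, 26 mod 4=2
i=2  r:2·2+0+8=>12  c:6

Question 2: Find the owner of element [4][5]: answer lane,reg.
c=5->g=5  r=4->rb=0,t=2,b0=0
L=5*4+2=22  i=0*2+0=0

22,0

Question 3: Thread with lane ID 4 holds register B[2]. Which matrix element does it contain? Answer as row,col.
8,1

L=4->gid=4>>2=1, tid=4&3=0
[2]->row 0·2+0+8=8  col gid=1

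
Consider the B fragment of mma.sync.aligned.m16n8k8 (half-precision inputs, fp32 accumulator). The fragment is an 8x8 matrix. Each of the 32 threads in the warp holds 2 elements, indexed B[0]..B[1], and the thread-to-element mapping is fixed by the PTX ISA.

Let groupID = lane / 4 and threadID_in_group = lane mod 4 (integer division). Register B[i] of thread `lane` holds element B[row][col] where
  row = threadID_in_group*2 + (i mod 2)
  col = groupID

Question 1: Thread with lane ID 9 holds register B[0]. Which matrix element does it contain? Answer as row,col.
2,2

lane 9->9/4=2, 9 mod 4=1
i=0  r:2·1+0->2  c:2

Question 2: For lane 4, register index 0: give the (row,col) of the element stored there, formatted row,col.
0,1

4: grp=1,tig=0
[0] (0*2+0,1) = (0,1)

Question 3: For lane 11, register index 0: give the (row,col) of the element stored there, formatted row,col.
6,2

lane 11: G=2 (11/4), T=3 (11%4)
i=0: r=3*2+0=6, c=G=2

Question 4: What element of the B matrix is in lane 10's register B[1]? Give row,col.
5,2

lane 10: G=2 (10/4), T=2 (10%4)
i=1: r=2*2+1=5, c=G=2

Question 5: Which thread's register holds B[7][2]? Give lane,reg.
c=2->g=2  r=7->t=3,b0=1
L=2*4+3=11  i=1=1

11,1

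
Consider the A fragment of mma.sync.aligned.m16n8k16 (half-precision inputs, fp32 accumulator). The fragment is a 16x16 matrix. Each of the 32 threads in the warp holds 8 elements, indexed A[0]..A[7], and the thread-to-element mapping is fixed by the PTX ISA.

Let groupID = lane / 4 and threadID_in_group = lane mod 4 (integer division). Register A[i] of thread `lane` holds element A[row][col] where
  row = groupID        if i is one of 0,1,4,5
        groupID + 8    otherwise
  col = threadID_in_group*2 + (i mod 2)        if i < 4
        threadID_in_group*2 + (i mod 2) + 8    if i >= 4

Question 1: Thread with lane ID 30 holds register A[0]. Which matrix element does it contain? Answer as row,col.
7,4

lane 30->30/4=7, 30 mod 4=2
i=0  r:7+0->7  c:2·2+0+0->4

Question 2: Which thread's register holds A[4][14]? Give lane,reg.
19,4

r=4⇒gr=4,Rb=0  c=14⇒Cb=1,th=3,odd=0
L=4*4+3=19  i=1*4+0*2+0=4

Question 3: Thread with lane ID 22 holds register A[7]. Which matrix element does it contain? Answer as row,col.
22: gr=5,th=2
[7] (5+8,2*2+1+8) = (13,13)

13,13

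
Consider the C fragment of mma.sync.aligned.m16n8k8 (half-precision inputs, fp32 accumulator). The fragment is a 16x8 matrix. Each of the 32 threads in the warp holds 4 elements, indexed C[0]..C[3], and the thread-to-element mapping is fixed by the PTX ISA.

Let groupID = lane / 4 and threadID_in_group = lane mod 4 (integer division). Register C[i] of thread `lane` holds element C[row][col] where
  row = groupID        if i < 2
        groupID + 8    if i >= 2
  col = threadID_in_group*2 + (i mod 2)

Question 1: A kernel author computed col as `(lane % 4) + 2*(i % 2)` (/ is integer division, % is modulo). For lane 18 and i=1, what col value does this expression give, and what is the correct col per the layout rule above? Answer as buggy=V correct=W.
buggy=4 correct=5

`(lane % 4) + 2*(i % 2)`[18,1]->4
18: g=4,t=2
[1] (4+0,2*2+1) = (4,5)
col: 4 vs 5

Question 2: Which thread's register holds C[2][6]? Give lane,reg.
11,0

r=2→G=2,rhi=0  c=6→T=3,p=0
L=2*4+3=11  i=0*2+0=0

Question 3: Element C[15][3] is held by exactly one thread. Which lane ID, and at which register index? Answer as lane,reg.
r=15⇒gr=7,Rb=1  c=3⇒th=1,odd=1
L=7*4+1=29  i=1*2+1=3

29,3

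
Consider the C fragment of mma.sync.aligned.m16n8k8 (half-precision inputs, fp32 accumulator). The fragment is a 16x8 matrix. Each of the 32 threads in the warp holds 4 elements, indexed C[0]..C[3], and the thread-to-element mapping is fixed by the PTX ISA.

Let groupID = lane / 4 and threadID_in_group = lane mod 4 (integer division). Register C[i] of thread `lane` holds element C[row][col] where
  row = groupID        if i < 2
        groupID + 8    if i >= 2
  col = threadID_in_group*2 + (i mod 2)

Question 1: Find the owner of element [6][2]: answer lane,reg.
r=6→G=6,rhi=0  c=2→T=1,p=0
L=6*4+1=25  i=0*2+0=0

25,0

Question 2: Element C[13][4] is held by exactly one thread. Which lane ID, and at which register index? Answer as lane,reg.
22,2

r: 13->gid=5,r8=1  c: 4->tid=2,i&1=0
L=5*4+2=22  i=1*2+0=2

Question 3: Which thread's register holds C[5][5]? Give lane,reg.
r:5=>grp=5,rB=0  c:5=>tig=2,lo=1
L=5*4+2=22  i=0*2+1=1

22,1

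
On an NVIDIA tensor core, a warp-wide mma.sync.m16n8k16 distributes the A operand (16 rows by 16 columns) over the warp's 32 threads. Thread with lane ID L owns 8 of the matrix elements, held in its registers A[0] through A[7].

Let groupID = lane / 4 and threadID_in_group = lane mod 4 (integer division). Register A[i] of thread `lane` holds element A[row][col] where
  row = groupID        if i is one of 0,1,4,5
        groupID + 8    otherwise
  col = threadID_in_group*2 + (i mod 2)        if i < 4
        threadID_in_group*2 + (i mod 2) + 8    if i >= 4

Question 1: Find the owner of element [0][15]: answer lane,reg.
3,5

r=0->g=0,rb=0  c=15->cb=1,t=3,b0=1
L=0*4+3=3  i=1*4+0*2+1=5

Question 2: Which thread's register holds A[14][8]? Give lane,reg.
24,6

r: 14->gid=6,r8=1  c: 8->c8=1,tid=0,i&1=0
L=6*4+0=24  i=1*4+1*2+0=6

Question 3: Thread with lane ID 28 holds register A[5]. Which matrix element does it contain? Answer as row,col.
lane 28: grp=7 (28/4), tig=0 (28%4)
i=5: r=7+0=7, c=0*2+1+8=9

7,9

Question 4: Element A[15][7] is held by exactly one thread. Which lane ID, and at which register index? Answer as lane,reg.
r=15->g=7,rb=1  c=7->cb=0,t=3,b0=1
L=7*4+3=31  i=0*4+1*2+1=3

31,3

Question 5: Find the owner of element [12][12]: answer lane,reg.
18,6

r=12→G=4,rhi=1  c=12→chi=1,T=2,p=0
L=4*4+2=18  i=1*4+1*2+0=6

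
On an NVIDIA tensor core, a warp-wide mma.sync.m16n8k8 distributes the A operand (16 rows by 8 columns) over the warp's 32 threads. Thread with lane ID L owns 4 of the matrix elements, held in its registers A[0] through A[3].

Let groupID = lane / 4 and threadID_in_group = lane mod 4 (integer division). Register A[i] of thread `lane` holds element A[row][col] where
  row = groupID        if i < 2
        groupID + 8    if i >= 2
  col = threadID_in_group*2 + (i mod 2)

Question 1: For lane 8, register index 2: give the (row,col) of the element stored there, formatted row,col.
lane 8->8/4=2, 8 mod 4=0
i=2  r:2+8->10  c:2·0+0->0

10,0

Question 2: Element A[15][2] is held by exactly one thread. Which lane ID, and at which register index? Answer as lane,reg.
r:15=>grp=7,rB=1  c:2=>tig=1,lo=0
L=7*4+1=29  i=1*2+0=2

29,2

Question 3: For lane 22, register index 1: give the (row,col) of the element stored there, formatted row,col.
5,5

lane 22->22/4=5, 22 mod 4=2
i=1  r:5+0->5  c:2·2+1->5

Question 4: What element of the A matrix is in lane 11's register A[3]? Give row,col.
L=11->g=11>>2=2, t=11&3=3
[3]->row 2+8=10  col 3·2+1=7

10,7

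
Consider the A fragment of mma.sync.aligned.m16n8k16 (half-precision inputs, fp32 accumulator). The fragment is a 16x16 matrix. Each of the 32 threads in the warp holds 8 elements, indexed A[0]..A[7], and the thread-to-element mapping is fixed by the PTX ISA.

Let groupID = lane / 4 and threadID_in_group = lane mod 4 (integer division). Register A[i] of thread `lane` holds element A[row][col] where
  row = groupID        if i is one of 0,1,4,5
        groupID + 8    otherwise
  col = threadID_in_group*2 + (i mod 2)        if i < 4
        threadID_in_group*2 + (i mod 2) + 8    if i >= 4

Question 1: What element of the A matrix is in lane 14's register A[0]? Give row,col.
lane 14⇒14/4=3, 14 mod 4=2
i=0  r:3+0⇒3  c:2·2+0+0⇒4

3,4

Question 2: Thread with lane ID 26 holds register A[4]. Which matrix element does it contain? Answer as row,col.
L=26->gid=26>>2=6, tid=26&3=2
[4]->row 6+0=6  col 2·2+0+8=12

6,12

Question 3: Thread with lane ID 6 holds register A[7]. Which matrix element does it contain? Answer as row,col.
9,13

6: g=1,t=2
[7] (1+8,2*2+1+8) = (9,13)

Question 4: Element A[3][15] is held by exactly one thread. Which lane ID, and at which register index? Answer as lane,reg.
r:3=>grp=3,rB=0  c:15=>cB=1,tig=3,lo=1
L=3*4+3=15  i=1*4+0*2+1=5

15,5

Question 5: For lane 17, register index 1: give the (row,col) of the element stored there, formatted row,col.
4,3

lane 17->17/4=4, 17 mod 4=1
i=1  r:4+0->4  c:2·1+1+0->3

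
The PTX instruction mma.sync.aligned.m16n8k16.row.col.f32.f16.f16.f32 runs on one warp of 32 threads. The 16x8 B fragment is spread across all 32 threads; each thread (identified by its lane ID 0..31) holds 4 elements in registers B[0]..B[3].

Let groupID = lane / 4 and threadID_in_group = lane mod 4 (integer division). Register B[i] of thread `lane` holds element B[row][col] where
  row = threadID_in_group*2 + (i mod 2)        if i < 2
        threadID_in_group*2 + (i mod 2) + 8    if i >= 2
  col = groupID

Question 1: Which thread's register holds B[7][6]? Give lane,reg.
27,1

c=6→G=6  r=7→rhi=0,T=3,p=1
L=6*4+3=27  i=0*2+1=1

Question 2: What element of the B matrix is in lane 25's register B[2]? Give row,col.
10,6

lane 25→25/4=6, 25 mod 4=1
i=2  r:2·1+0+8→10  c:6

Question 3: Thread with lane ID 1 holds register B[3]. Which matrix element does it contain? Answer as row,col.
11,0

1: gr=0,th=1
[3] (1*2+1+8,0) = (11,0)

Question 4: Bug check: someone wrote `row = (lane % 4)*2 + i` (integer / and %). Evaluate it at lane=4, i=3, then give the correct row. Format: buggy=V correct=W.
buggy=3 correct=9

`(lane % 4)*2 + i`[4,3]⇒3
L=4⇒gr=4>>2=1, th=4&3=0
[3]⇒row 0·2+1+8=9  col gr=1
row: 3 vs 9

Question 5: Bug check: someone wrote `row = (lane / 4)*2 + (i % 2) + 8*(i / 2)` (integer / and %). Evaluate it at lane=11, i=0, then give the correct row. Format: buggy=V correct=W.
`(lane / 4)*2 + (i % 2) + 8*(i / 2)`[11,0]->4
lane 11->11/4=2, 11 mod 4=3
i=0  r:2·3+0+0->6  c:2
row: 4 vs 6

buggy=4 correct=6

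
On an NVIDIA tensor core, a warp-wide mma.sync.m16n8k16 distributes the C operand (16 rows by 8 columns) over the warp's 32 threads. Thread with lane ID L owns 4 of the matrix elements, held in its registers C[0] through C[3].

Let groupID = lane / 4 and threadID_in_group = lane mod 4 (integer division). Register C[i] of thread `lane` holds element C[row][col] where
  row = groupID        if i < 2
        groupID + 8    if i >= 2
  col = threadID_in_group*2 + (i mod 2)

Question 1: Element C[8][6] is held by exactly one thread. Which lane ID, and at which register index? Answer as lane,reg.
r=8⇒gr=0,Rb=1  c=6⇒th=3,odd=0
L=0*4+3=3  i=1*2+0=2

3,2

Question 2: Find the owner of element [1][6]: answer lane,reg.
7,0

r=1->g=1,rb=0  c=6->t=3,b0=0
L=1*4+3=7  i=0*2+0=0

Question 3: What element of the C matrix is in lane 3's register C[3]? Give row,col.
8,7

lane 3->3/4=0, 3 mod 4=3
i=3  r:0+8->8  c:2·3+1->7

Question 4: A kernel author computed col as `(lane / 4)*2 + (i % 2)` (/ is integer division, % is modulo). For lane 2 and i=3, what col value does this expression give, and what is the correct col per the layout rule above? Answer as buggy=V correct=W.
buggy=1 correct=5

`(lane / 4)*2 + (i % 2)`[2,3]->1
lane 2->2/4=0, 2 mod 4=2
i=3  r:0+8->8  c:2·2+1->5
col: 1 vs 5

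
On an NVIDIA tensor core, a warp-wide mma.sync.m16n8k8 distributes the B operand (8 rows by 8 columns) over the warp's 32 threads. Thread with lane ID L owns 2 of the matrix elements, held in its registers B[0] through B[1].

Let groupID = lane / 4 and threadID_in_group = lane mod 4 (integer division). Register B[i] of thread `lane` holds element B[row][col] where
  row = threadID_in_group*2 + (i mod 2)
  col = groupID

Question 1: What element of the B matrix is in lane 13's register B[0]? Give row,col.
lane 13→13/4=3, 13 mod 4=1
i=0  r:2·1+0→2  c:3

2,3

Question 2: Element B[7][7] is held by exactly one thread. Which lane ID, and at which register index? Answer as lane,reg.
c=7⇒gr=7  r=7⇒th=3,odd=1
L=7*4+3=31  i=1=1

31,1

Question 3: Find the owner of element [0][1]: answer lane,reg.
4,0

c:1=>grp=1  r:0=>tig=0,lo=0
L=1*4+0=4  i=0=0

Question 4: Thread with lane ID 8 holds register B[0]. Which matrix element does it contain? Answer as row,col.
L=8→G=8>>2=2, T=8&3=0
[0]→row 0·2+0=0  col G=2

0,2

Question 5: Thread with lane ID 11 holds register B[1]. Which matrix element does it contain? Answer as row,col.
7,2

lane 11=>11/4=2, 11 mod 4=3
i=1  r:2·3+1=>7  c:2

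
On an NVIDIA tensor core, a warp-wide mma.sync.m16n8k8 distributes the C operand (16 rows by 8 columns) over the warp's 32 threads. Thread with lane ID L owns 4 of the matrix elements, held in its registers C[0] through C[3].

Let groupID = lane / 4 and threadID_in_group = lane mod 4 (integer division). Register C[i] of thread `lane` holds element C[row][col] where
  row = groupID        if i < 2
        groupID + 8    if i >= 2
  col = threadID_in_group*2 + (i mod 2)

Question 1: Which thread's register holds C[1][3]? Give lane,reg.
r=1⇒gr=1,Rb=0  c=3⇒th=1,odd=1
L=1*4+1=5  i=0*2+1=1

5,1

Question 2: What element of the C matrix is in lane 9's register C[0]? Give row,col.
2,2

9: g=2,t=1
[0] (2+0,1*2+0) = (2,2)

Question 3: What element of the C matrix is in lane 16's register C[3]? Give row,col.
16: g=4,t=0
[3] (4+8,0*2+1) = (12,1)

12,1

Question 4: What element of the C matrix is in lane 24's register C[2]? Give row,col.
14,0

L=24⇒gr=24>>2=6, th=24&3=0
[2]⇒row 6+8=14  col 0·2+0=0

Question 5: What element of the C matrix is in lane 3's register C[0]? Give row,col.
L=3->gid=3>>2=0, tid=3&3=3
[0]->row 0+0=0  col 3·2+0=6

0,6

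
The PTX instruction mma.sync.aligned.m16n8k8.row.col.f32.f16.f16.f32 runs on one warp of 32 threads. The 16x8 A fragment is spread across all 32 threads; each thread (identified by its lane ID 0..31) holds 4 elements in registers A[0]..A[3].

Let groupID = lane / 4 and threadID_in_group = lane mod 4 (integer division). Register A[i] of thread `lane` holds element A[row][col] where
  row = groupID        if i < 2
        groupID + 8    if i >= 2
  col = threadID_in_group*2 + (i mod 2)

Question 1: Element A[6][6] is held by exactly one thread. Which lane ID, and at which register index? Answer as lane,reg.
27,0

r=6->g=6,rb=0  c=6->t=3,b0=0
L=6*4+3=27  i=0*2+0=0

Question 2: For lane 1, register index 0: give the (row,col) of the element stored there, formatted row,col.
1: G=0,T=1
[0] (0+0,1*2+0) = (0,2)

0,2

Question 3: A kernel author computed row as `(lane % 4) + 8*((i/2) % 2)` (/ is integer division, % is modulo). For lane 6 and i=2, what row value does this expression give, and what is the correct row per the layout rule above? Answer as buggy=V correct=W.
buggy=10 correct=9

`(lane % 4) + 8*((i/2) % 2)`[6,2]→10
L=6→G=6>>2=1, T=6&3=2
[2]→row 1+8=9  col 2·2+0=4
row: 10 vs 9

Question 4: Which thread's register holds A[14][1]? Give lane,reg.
24,3

r=14->g=6,rb=1  c=1->t=0,b0=1
L=6*4+0=24  i=1*2+1=3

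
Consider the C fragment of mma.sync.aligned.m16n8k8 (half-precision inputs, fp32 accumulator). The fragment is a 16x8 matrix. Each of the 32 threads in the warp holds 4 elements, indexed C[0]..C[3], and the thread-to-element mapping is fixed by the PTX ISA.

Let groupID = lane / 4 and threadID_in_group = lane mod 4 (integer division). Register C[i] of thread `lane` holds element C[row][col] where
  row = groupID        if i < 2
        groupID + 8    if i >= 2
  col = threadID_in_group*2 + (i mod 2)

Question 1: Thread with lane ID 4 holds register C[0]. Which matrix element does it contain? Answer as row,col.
4: grp=1,tig=0
[0] (1+0,0*2+0) = (1,0)

1,0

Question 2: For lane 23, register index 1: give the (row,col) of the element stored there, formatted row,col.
5,7

L=23=>grp=23>>2=5, tig=23&3=3
[1]=>row 5+0=5  col 3·2+1=7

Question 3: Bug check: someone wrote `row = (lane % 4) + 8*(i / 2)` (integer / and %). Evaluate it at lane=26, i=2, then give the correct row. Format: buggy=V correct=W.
`(lane % 4) + 8*(i / 2)`[26,2]->10
lane 26: g=6 (26/4), t=2 (26%4)
i=2: r=6+8=14, c=2*2+0=4
row: 10 vs 14

buggy=10 correct=14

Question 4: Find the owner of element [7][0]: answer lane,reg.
28,0

r=7→G=7,rhi=0  c=0→T=0,p=0
L=7*4+0=28  i=0*2+0=0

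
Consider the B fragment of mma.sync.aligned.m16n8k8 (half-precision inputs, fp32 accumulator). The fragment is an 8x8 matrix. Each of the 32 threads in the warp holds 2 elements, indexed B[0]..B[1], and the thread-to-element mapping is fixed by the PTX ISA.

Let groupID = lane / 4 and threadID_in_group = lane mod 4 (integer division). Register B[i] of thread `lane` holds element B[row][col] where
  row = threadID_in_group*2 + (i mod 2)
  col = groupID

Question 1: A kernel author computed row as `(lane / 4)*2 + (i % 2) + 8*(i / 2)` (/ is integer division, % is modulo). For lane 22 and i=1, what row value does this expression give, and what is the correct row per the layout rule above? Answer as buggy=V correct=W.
buggy=11 correct=5

`(lane / 4)*2 + (i % 2) + 8*(i / 2)`[22,1]->11
lane 22: g=5 (22/4), t=2 (22%4)
i=1: r=2*2+1=5, c=g=5
row: 11 vs 5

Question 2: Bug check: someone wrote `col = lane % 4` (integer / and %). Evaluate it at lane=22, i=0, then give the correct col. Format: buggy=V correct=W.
buggy=2 correct=5

`lane % 4`[22,0]=>2
lane 22=>22/4=5, 22 mod 4=2
i=0  r:2·2+0=>4  c:5
col: 2 vs 5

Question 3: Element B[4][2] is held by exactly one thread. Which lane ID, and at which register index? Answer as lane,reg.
10,0

c=2⇒gr=2  r=4⇒th=2,odd=0
L=2*4+2=10  i=0=0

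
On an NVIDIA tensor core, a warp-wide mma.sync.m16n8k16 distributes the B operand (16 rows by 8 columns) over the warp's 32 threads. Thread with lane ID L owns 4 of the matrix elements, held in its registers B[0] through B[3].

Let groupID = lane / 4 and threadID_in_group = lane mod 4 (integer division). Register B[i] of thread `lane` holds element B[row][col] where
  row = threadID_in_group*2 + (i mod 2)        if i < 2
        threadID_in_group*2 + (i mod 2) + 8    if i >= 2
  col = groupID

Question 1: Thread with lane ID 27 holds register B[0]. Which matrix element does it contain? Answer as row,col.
27: gr=6,th=3
[0] (3*2+0+0,6) = (6,6)

6,6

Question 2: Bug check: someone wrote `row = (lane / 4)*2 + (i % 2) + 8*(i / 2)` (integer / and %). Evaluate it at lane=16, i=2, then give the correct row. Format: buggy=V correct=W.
buggy=16 correct=8

`(lane / 4)*2 + (i % 2) + 8*(i / 2)`[16,2]⇒16
16: gr=4,th=0
[2] (0*2+0+8,4) = (8,4)
row: 16 vs 8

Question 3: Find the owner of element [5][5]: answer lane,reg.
22,1

c:5=>grp=5  r:5=>rB=0,tig=2,lo=1
L=5*4+2=22  i=0*2+1=1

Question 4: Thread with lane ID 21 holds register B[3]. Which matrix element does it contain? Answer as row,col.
L=21⇒gr=21>>2=5, th=21&3=1
[3]⇒row 1·2+1+8=11  col gr=5

11,5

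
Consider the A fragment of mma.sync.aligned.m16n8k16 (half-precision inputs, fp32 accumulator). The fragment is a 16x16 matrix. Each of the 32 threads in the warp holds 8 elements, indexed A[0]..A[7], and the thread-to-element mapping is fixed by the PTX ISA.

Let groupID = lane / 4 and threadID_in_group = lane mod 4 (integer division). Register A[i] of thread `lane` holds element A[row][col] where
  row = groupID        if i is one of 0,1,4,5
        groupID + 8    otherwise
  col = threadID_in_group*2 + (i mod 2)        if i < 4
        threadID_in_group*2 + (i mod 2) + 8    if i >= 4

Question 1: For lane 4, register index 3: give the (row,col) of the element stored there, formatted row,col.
lane 4: g=1 (4/4), t=0 (4%4)
i=3: r=1+8=9, c=0*2+1+0=1

9,1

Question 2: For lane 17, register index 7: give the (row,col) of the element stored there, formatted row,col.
L=17=>grp=17>>2=4, tig=17&3=1
[7]=>row 4+8=12  col 1·2+1+8=11

12,11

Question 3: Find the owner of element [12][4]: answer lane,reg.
r=12⇒gr=4,Rb=1  c=4⇒Cb=0,th=2,odd=0
L=4*4+2=18  i=0*4+1*2+0=2

18,2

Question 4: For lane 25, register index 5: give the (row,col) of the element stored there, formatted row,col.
25: gid=6,tid=1
[5] (6+0,1*2+1+8) = (6,11)

6,11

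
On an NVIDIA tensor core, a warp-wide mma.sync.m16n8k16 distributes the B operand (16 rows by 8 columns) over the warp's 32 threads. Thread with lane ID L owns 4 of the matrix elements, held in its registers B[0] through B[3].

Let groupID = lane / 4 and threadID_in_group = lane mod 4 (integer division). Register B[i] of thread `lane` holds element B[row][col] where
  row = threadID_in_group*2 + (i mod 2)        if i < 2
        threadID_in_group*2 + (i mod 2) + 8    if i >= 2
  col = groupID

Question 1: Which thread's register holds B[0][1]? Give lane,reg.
4,0

c=1->g=1  r=0->rb=0,t=0,b0=0
L=1*4+0=4  i=0*2+0=0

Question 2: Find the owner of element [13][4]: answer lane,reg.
c=4->g=4  r=13->rb=1,t=2,b0=1
L=4*4+2=18  i=1*2+1=3

18,3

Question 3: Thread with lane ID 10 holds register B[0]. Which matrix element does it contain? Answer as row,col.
4,2

L=10->g=10>>2=2, t=10&3=2
[0]->row 2·2+0+0=4  col g=2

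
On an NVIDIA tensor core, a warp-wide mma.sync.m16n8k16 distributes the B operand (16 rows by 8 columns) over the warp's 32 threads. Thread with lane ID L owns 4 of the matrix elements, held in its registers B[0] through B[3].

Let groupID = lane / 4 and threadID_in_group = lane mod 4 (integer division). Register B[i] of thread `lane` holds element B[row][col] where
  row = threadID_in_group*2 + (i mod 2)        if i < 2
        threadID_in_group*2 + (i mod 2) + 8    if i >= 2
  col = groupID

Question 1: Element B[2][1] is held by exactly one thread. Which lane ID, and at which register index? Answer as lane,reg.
5,0

c=1→G=1  r=2→rhi=0,T=1,p=0
L=1*4+1=5  i=0*2+0=0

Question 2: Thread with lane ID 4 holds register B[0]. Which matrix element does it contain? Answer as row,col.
L=4⇒gr=4>>2=1, th=4&3=0
[0]⇒row 0·2+0+0=0  col gr=1

0,1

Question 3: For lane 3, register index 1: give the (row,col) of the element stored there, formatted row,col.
3: gid=0,tid=3
[1] (3*2+1+0,0) = (7,0)

7,0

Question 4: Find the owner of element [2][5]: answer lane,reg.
21,0

c: 5->gid=5  r: 2->r8=0,tid=1,i&1=0
L=5*4+1=21  i=0*2+0=0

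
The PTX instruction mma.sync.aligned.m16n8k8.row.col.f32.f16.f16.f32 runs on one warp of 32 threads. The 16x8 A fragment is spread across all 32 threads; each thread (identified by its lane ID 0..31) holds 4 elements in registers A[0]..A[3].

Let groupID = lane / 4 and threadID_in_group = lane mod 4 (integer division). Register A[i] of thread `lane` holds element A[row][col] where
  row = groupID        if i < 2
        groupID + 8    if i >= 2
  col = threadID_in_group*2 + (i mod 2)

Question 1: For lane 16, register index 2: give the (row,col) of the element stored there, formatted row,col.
12,0

lane 16: grp=4 (16/4), tig=0 (16%4)
i=2: r=4+8=12, c=0*2+0=0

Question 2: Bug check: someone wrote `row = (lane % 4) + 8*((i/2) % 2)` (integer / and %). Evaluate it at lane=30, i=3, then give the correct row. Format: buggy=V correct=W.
`(lane % 4) + 8*((i/2) % 2)`[30,3]→10
lane 30→30/4=7, 30 mod 4=2
i=3  r:7+8→15  c:2·2+1→5
row: 10 vs 15

buggy=10 correct=15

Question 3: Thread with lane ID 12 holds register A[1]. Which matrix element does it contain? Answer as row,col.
3,1

lane 12: gr=3 (12/4), th=0 (12%4)
i=1: r=3+0=3, c=0*2+1=1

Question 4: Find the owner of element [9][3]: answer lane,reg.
r=9->g=1,rb=1  c=3->t=1,b0=1
L=1*4+1=5  i=1*2+1=3

5,3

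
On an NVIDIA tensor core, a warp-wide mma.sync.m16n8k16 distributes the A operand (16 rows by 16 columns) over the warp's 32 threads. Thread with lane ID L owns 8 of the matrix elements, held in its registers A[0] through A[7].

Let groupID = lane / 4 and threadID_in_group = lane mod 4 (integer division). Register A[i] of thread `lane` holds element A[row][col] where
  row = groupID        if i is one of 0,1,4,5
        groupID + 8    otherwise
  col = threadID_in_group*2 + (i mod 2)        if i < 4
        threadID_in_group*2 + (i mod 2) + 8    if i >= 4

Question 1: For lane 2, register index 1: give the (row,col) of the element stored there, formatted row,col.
2: gr=0,th=2
[1] (0+0,2*2+1+0) = (0,5)

0,5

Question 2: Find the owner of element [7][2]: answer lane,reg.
29,0

r=7→G=7,rhi=0  c=2→chi=0,T=1,p=0
L=7*4+1=29  i=0*4+0*2+0=0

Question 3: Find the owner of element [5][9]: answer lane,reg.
r=5⇒gr=5,Rb=0  c=9⇒Cb=1,th=0,odd=1
L=5*4+0=20  i=1*4+0*2+1=5

20,5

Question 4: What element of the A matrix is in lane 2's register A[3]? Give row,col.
8,5

lane 2->2/4=0, 2 mod 4=2
i=3  r:0+8->8  c:2·2+1+0->5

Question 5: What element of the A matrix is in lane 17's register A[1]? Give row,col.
lane 17: g=4 (17/4), t=1 (17%4)
i=1: r=4+0=4, c=1*2+1+0=3

4,3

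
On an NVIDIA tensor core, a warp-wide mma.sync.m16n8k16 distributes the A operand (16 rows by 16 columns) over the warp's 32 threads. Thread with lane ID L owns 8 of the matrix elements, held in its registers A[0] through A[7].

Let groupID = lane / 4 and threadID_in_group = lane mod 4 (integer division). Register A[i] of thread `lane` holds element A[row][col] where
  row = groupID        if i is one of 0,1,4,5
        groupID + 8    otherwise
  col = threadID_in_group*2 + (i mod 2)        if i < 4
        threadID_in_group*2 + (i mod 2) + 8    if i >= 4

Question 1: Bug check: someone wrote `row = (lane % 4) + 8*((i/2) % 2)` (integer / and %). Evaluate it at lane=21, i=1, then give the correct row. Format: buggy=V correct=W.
`(lane % 4) + 8*((i/2) % 2)`[21,1]⇒1
lane 21: gr=5 (21/4), th=1 (21%4)
i=1: r=5+0=5, c=1*2+1+0=3
row: 1 vs 5

buggy=1 correct=5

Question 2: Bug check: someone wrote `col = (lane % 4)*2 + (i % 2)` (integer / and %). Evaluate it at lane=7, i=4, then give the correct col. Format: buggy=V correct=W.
buggy=6 correct=14

`(lane % 4)*2 + (i % 2)`[7,4]->6
7: g=1,t=3
[4] (1+0,3*2+0+8) = (1,14)
col: 6 vs 14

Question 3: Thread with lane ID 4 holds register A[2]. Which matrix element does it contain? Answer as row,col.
9,0

lane 4: grp=1 (4/4), tig=0 (4%4)
i=2: r=1+8=9, c=0*2+0+0=0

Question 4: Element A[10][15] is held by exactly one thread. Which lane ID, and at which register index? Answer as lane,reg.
11,7

r=10→G=2,rhi=1  c=15→chi=1,T=3,p=1
L=2*4+3=11  i=1*4+1*2+1=7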